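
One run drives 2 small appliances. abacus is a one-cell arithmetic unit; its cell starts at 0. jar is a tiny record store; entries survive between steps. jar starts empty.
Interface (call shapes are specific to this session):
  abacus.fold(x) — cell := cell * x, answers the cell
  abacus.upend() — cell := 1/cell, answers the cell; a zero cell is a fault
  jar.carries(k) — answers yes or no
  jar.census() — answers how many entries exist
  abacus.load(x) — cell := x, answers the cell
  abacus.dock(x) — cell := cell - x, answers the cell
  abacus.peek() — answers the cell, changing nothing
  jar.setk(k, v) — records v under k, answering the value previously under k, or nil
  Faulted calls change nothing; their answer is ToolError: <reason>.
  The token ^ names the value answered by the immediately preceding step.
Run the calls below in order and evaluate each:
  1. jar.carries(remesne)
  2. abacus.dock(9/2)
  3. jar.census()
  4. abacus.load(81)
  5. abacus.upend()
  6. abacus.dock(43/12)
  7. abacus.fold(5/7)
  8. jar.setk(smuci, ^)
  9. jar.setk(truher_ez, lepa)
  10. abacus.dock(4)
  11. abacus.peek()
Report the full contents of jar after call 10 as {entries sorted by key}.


Answer: {smuci=-5785/2268, truher_ez=lepa}

Derivation:
-> jar.carries(remesne)
<- no
-> abacus.dock(9/2)
<- -9/2
-> jar.census()
<- 0
-> abacus.load(81)
<- 81
-> abacus.upend()
<- 1/81
-> abacus.dock(43/12)
<- -1157/324
-> abacus.fold(5/7)
<- -5785/2268
-> jar.setk(smuci, ^)
<- nil
-> jar.setk(truher_ez, lepa)
<- nil
-> abacus.dock(4)
<- -14857/2268
-> abacus.peek()
<- -14857/2268


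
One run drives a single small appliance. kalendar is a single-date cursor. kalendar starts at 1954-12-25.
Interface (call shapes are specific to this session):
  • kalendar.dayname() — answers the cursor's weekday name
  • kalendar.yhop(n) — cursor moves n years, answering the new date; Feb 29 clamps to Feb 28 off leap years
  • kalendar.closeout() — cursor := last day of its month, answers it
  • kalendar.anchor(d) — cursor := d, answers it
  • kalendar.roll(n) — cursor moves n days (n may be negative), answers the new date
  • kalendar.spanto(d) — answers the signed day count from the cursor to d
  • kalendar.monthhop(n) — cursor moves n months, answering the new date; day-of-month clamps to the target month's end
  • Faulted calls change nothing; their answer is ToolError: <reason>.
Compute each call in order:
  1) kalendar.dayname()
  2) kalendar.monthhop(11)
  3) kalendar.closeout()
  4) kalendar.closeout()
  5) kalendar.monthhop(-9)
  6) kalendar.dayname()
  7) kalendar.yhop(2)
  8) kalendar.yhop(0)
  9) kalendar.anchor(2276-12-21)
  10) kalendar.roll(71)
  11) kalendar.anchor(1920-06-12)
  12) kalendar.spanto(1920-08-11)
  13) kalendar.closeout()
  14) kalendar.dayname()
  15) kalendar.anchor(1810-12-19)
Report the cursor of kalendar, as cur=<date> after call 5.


Answer: cur=1955-02-28

Derivation:
==> kalendar.dayname()
<== Saturday
==> kalendar.monthhop(11)
<== 1955-11-25
==> kalendar.closeout()
<== 1955-11-30
==> kalendar.closeout()
<== 1955-11-30
==> kalendar.monthhop(-9)
<== 1955-02-28
==> kalendar.dayname()
<== Monday
==> kalendar.yhop(2)
<== 1957-02-28
==> kalendar.yhop(0)
<== 1957-02-28
==> kalendar.anchor(2276-12-21)
<== 2276-12-21
==> kalendar.roll(71)
<== 2277-03-02
==> kalendar.anchor(1920-06-12)
<== 1920-06-12
==> kalendar.spanto(1920-08-11)
<== 60
==> kalendar.closeout()
<== 1920-06-30
==> kalendar.dayname()
<== Wednesday
==> kalendar.anchor(1810-12-19)
<== 1810-12-19


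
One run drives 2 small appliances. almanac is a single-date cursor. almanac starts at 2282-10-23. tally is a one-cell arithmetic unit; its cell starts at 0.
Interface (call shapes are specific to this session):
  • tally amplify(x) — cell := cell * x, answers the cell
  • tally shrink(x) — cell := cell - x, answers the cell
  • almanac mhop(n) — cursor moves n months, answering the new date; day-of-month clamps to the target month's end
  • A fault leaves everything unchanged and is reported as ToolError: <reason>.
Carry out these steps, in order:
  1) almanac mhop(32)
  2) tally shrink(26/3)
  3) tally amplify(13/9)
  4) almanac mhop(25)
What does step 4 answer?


> almanac mhop n='32'
  2285-06-23
> tally shrink x='26/3'
  -26/3
> tally amplify x='13/9'
  -338/27
> almanac mhop n='25'
  2287-07-23

Answer: 2287-07-23


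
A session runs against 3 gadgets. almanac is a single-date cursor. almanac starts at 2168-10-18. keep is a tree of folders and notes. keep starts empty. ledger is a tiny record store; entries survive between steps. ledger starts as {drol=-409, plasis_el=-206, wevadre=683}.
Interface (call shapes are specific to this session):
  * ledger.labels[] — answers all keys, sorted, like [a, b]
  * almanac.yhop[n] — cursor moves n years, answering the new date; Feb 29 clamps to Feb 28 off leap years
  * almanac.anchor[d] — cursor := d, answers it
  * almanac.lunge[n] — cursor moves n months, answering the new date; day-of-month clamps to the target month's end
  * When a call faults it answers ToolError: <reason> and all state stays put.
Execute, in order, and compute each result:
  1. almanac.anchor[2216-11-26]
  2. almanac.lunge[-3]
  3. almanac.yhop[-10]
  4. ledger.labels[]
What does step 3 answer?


# 1. almanac.anchor(d: 2216-11-26) => 2216-11-26
# 2. almanac.lunge(n: -3) => 2216-08-26
# 3. almanac.yhop(n: -10) => 2206-08-26
# 4. ledger.labels() => [drol, plasis_el, wevadre]

Answer: 2206-08-26


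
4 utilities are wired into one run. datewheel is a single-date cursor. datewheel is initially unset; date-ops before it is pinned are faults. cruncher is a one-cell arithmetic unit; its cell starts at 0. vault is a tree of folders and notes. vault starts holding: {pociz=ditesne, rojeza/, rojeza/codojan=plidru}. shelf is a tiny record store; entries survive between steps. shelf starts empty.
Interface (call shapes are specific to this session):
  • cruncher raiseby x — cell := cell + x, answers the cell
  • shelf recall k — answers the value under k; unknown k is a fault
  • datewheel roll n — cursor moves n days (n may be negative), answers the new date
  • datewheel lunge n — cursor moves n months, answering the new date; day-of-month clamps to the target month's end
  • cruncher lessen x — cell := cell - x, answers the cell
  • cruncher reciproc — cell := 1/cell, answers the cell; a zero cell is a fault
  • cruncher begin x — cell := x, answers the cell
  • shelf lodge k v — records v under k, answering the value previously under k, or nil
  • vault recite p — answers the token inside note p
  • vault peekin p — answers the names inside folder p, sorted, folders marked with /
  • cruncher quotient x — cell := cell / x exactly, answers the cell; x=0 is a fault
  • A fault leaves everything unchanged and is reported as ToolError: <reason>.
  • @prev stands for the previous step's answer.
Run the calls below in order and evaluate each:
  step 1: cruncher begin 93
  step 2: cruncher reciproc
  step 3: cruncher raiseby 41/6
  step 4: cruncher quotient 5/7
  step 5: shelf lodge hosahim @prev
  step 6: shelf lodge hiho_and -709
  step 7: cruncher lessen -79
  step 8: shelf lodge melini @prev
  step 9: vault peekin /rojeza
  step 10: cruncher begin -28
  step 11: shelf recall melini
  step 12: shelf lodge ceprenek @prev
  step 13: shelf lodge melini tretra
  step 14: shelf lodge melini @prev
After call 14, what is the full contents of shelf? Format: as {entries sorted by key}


>>> cruncher begin x=93
= 93
>>> cruncher reciproc
= 1/93
>>> cruncher raiseby x=41/6
= 1273/186
>>> cruncher quotient x=5/7
= 8911/930
>>> shelf lodge k=hosahim v=@prev
= nil
>>> shelf lodge k=hiho_and v=-709
= nil
>>> cruncher lessen x=-79
= 82381/930
>>> shelf lodge k=melini v=@prev
= nil
>>> vault peekin p=/rojeza
= [codojan]
>>> cruncher begin x=-28
= -28
>>> shelf recall k=melini
= 82381/930
>>> shelf lodge k=ceprenek v=@prev
= nil
>>> shelf lodge k=melini v=tretra
= 82381/930
>>> shelf lodge k=melini v=@prev
= tretra

Answer: {ceprenek=82381/930, hiho_and=-709, hosahim=8911/930, melini=82381/930}


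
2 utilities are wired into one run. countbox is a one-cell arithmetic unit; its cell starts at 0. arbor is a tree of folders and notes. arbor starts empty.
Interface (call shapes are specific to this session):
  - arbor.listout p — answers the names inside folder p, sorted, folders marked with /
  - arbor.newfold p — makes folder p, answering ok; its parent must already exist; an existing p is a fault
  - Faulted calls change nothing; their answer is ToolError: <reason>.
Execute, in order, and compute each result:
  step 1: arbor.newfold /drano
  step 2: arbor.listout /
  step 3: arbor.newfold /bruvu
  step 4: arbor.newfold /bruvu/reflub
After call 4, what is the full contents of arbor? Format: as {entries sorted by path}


>> newfold(p: /drano)
<< ok
>> listout(p: /)
<< [drano/]
>> newfold(p: /bruvu)
<< ok
>> newfold(p: /bruvu/reflub)
<< ok

Answer: {bruvu/, bruvu/reflub/, drano/}


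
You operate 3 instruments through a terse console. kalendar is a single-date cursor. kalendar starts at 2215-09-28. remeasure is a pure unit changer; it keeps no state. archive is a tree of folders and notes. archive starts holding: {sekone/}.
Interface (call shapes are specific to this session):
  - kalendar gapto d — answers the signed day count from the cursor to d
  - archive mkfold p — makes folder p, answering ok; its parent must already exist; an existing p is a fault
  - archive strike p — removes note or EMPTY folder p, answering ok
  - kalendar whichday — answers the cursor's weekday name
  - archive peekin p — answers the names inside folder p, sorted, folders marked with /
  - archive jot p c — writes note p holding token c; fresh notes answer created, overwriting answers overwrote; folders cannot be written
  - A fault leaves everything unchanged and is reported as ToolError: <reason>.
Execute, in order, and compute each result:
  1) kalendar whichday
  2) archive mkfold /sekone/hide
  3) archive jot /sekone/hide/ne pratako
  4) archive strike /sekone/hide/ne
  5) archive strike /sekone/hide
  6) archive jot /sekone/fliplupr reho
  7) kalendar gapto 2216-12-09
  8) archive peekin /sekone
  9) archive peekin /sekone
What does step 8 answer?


Answer: [fliplupr]

Derivation:
Do: kalendar whichday[]
See: Thursday
Do: archive mkfold[p='/sekone/hide']
See: ok
Do: archive jot[p='/sekone/hide/ne'; c='pratako']
See: created
Do: archive strike[p='/sekone/hide/ne']
See: ok
Do: archive strike[p='/sekone/hide']
See: ok
Do: archive jot[p='/sekone/fliplupr'; c='reho']
See: created
Do: kalendar gapto[d='2216-12-09']
See: 438
Do: archive peekin[p='/sekone']
See: [fliplupr]
Do: archive peekin[p='/sekone']
See: [fliplupr]


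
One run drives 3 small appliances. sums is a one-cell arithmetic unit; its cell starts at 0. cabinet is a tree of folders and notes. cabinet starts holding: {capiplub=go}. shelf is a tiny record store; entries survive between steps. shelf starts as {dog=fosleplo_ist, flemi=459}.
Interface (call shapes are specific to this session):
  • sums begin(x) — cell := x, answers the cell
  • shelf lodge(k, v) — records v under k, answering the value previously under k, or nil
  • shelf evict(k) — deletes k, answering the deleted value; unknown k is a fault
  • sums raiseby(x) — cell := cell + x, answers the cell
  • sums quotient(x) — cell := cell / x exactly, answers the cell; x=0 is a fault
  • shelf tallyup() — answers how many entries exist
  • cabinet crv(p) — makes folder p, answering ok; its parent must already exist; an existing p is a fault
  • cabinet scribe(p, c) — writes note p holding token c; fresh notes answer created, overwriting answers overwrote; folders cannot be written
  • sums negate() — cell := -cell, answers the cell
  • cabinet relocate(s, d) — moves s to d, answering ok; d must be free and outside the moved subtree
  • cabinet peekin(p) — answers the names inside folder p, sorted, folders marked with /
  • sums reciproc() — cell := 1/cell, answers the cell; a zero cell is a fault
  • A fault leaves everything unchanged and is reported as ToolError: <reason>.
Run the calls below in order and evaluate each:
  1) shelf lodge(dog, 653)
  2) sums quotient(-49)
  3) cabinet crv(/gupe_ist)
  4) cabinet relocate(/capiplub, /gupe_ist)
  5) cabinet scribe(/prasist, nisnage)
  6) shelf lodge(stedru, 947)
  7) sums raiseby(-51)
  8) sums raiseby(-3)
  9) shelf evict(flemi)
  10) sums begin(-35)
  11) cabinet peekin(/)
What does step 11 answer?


Answer: [capiplub, gupe_ist/, prasist]

Derivation:
! 1. shelf lodge(k→dog, v→653) ~> fosleplo_ist
! 2. sums quotient(x→-49) ~> 0
! 3. cabinet crv(p→/gupe_ist) ~> ok
! 4. cabinet relocate(s→/capiplub, d→/gupe_ist) ~> ToolError: exists
! 5. cabinet scribe(p→/prasist, c→nisnage) ~> created
! 6. shelf lodge(k→stedru, v→947) ~> nil
! 7. sums raiseby(x→-51) ~> -51
! 8. sums raiseby(x→-3) ~> -54
! 9. shelf evict(k→flemi) ~> 459
! 10. sums begin(x→-35) ~> -35
! 11. cabinet peekin(p→/) ~> [capiplub, gupe_ist/, prasist]


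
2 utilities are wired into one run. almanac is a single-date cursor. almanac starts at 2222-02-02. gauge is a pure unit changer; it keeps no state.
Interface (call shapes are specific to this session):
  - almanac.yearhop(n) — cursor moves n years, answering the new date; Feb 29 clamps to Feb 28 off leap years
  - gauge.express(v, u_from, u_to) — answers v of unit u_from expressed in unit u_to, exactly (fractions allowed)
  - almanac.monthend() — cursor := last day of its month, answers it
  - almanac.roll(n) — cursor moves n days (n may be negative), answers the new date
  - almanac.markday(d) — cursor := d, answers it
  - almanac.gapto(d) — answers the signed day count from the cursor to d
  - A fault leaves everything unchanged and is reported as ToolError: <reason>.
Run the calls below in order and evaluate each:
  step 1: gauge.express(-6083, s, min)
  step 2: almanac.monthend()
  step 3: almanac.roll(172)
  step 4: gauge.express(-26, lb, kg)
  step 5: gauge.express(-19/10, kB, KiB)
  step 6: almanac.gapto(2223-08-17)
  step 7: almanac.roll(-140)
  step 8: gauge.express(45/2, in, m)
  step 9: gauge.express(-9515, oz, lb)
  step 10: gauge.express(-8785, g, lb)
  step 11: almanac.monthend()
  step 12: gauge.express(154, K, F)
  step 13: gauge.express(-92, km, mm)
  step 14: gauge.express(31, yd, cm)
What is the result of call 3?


Answer: 2222-08-19

Derivation:
% 1. express(v='-6083', u_from='s', u_to='min') == -6083/60
% 2. monthend() == 2222-02-28
% 3. roll(n='172') == 2222-08-19
% 4. express(v='-26', u_from='lb', u_to='kg') == -589670081/50000000
% 5. express(v='-19/10', u_from='kB', u_to='KiB') == -475/256
% 6. gapto(d='2223-08-17') == 363
% 7. roll(n='-140') == 2222-04-01
% 8. express(v='45/2', u_from='in', u_to='m') == 1143/2000
% 9. express(v='-9515', u_from='oz', u_to='lb') == -9515/16
% 10. express(v='-8785', u_from='g', u_to='lb') == -125500000/6479891
% 11. monthend() == 2222-04-30
% 12. express(v='154', u_from='K', u_to='F') == -18247/100
% 13. express(v='-92', u_from='km', u_to='mm') == -92000000
% 14. express(v='31', u_from='yd', u_to='cm') == 70866/25


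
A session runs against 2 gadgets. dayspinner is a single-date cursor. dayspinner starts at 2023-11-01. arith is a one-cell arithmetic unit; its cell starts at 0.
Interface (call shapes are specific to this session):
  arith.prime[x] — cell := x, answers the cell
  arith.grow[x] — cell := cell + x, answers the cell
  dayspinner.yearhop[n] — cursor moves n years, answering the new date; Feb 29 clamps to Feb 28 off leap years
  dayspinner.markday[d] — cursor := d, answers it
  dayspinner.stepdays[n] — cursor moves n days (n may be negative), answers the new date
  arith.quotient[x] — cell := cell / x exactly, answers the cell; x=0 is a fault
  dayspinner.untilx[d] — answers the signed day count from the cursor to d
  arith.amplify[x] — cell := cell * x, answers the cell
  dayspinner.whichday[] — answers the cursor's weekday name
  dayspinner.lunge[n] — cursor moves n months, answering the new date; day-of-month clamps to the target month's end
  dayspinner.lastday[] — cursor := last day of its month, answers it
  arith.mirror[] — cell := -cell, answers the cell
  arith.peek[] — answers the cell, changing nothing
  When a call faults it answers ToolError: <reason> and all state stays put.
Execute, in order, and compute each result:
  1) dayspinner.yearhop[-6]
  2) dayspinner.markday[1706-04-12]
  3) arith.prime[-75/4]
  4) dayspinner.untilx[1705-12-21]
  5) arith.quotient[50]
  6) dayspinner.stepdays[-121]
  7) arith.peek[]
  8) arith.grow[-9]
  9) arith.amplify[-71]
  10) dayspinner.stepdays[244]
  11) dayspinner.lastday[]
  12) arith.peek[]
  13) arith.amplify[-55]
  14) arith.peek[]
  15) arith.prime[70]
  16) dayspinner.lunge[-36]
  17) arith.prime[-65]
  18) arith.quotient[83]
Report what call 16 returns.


// dayspinner.yearhop(n=-6) == 2017-11-01
// dayspinner.markday(d=1706-04-12) == 1706-04-12
// arith.prime(x=-75/4) == -75/4
// dayspinner.untilx(d=1705-12-21) == -112
// arith.quotient(x=50) == -3/8
// dayspinner.stepdays(n=-121) == 1705-12-12
// arith.peek() == -3/8
// arith.grow(x=-9) == -75/8
// arith.amplify(x=-71) == 5325/8
// dayspinner.stepdays(n=244) == 1706-08-13
// dayspinner.lastday() == 1706-08-31
// arith.peek() == 5325/8
// arith.amplify(x=-55) == -292875/8
// arith.peek() == -292875/8
// arith.prime(x=70) == 70
// dayspinner.lunge(n=-36) == 1703-08-31
// arith.prime(x=-65) == -65
// arith.quotient(x=83) == -65/83

Answer: 1703-08-31


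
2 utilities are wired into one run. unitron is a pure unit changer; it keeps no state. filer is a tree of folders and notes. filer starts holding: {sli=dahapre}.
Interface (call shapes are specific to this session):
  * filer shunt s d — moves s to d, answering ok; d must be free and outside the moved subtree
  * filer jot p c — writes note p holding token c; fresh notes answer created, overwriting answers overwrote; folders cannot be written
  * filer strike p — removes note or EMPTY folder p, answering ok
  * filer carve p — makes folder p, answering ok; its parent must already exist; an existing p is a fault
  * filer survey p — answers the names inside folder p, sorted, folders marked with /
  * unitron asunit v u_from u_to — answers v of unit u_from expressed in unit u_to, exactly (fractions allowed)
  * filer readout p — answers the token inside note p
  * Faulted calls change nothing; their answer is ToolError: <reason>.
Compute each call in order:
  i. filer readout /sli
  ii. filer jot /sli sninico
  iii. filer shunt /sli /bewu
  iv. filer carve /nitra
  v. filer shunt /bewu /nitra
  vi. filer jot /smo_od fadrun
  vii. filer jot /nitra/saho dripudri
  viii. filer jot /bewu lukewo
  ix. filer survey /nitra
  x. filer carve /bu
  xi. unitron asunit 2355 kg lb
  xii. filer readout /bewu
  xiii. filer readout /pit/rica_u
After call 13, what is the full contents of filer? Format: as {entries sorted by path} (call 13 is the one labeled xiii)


Answer: {bewu=lukewo, bu/, nitra/, nitra/saho=dripudri, smo_od=fadrun}

Derivation:
-> filer readout(p='/sli')
<- dahapre
-> filer jot(p='/sli', c='sninico')
<- overwrote
-> filer shunt(s='/sli', d='/bewu')
<- ok
-> filer carve(p='/nitra')
<- ok
-> filer shunt(s='/bewu', d='/nitra')
<- ToolError: exists
-> filer jot(p='/smo_od', c='fadrun')
<- created
-> filer jot(p='/nitra/saho', c='dripudri')
<- created
-> filer jot(p='/bewu', c='lukewo')
<- overwrote
-> filer survey(p='/nitra')
<- [saho]
-> filer carve(p='/bu')
<- ok
-> unitron asunit(v='2355', u_from='kg', u_to='lb')
<- 235500000000/45359237
-> filer readout(p='/bewu')
<- lukewo
-> filer readout(p='/pit/rica_u')
<- ToolError: not found


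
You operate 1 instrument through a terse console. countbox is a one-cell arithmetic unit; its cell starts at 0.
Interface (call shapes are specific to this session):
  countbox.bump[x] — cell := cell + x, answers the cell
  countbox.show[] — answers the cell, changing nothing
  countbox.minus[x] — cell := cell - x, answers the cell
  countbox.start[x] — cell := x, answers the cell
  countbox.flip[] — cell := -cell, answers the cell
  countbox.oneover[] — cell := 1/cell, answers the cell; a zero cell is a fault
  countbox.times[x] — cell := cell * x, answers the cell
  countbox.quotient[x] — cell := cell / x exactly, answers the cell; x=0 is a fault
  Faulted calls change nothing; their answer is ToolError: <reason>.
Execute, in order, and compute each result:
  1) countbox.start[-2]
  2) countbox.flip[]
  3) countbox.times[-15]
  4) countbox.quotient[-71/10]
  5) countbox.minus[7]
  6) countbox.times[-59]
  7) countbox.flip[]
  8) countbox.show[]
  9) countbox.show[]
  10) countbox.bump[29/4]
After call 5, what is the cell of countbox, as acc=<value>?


! 1. start(x=-2) ~> -2
! 2. flip() ~> 2
! 3. times(x=-15) ~> -30
! 4. quotient(x=-71/10) ~> 300/71
! 5. minus(x=7) ~> -197/71
! 6. times(x=-59) ~> 11623/71
! 7. flip() ~> -11623/71
! 8. show() ~> -11623/71
! 9. show() ~> -11623/71
! 10. bump(x=29/4) ~> -44433/284

Answer: acc=-197/71


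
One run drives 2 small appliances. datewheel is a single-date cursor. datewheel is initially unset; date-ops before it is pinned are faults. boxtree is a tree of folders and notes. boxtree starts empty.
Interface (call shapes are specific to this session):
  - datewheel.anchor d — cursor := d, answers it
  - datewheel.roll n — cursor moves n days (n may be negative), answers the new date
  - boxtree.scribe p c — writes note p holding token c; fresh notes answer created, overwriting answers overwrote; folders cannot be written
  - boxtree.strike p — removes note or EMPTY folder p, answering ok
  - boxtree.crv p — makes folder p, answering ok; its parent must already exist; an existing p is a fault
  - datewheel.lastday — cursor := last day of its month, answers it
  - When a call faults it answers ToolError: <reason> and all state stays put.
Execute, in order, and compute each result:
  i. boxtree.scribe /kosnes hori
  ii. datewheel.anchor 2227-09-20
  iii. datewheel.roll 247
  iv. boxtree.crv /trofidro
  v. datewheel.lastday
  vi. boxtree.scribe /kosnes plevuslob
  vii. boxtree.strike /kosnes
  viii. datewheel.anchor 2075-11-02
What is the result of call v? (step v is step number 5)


>>> boxtree.scribe p='/kosnes' c='hori'
  created
>>> datewheel.anchor d='2227-09-20'
  2227-09-20
>>> datewheel.roll n='247'
  2228-05-24
>>> boxtree.crv p='/trofidro'
  ok
>>> datewheel.lastday
  2228-05-31
>>> boxtree.scribe p='/kosnes' c='plevuslob'
  overwrote
>>> boxtree.strike p='/kosnes'
  ok
>>> datewheel.anchor d='2075-11-02'
  2075-11-02

Answer: 2228-05-31


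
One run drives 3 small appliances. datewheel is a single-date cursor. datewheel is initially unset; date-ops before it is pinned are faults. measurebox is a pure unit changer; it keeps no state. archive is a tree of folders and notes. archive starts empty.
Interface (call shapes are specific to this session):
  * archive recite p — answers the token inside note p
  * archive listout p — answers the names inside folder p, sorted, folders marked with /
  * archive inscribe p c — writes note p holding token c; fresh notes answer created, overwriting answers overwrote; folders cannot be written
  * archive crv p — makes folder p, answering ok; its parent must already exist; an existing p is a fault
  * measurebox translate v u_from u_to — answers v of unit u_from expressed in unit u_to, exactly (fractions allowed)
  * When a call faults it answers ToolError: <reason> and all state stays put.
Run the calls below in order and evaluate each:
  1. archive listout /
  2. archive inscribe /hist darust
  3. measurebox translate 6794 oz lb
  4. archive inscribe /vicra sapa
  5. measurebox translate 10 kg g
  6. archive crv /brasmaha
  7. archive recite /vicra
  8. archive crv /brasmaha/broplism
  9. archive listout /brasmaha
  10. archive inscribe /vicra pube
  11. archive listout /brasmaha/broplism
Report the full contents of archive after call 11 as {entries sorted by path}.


Answer: {brasmaha/, brasmaha/broplism/, hist=darust, vicra=pube}

Derivation:
$ archive listout p: /
  []
$ archive inscribe p: /hist c: darust
  created
$ measurebox translate v: 6794 u_from: oz u_to: lb
  3397/8
$ archive inscribe p: /vicra c: sapa
  created
$ measurebox translate v: 10 u_from: kg u_to: g
  10000
$ archive crv p: /brasmaha
  ok
$ archive recite p: /vicra
  sapa
$ archive crv p: /brasmaha/broplism
  ok
$ archive listout p: /brasmaha
  [broplism/]
$ archive inscribe p: /vicra c: pube
  overwrote
$ archive listout p: /brasmaha/broplism
  []


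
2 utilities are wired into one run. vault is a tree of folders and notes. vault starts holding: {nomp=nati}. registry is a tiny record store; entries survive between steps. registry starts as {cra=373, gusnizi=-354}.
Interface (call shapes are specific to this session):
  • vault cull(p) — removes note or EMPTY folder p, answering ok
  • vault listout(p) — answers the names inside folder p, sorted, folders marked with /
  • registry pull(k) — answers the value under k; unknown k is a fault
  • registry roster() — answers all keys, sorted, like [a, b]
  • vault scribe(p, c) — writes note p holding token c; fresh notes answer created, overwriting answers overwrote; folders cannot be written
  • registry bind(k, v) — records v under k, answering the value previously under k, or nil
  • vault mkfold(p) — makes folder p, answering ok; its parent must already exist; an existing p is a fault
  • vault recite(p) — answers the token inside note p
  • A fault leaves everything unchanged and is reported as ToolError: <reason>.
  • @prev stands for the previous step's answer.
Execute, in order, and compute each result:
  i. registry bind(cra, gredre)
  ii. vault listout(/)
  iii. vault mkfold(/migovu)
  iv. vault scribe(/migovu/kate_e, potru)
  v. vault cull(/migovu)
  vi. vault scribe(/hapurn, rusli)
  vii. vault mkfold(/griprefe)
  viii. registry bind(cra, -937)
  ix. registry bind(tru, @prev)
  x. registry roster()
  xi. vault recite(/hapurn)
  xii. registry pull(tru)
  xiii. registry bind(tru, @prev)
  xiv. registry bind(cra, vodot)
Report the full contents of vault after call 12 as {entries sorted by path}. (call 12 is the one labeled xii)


Answer: {griprefe/, hapurn=rusli, migovu/, migovu/kate_e=potru, nomp=nati}

Derivation:
% registry bind k='cra' v='gredre'
= 373
% vault listout p='/'
= [nomp]
% vault mkfold p='/migovu'
= ok
% vault scribe p='/migovu/kate_e' c='potru'
= created
% vault cull p='/migovu'
= ToolError: not empty
% vault scribe p='/hapurn' c='rusli'
= created
% vault mkfold p='/griprefe'
= ok
% registry bind k='cra' v='-937'
= gredre
% registry bind k='tru' v='@prev'
= nil
% registry roster
= [cra, gusnizi, tru]
% vault recite p='/hapurn'
= rusli
% registry pull k='tru'
= gredre
% registry bind k='tru' v='@prev'
= gredre
% registry bind k='cra' v='vodot'
= -937


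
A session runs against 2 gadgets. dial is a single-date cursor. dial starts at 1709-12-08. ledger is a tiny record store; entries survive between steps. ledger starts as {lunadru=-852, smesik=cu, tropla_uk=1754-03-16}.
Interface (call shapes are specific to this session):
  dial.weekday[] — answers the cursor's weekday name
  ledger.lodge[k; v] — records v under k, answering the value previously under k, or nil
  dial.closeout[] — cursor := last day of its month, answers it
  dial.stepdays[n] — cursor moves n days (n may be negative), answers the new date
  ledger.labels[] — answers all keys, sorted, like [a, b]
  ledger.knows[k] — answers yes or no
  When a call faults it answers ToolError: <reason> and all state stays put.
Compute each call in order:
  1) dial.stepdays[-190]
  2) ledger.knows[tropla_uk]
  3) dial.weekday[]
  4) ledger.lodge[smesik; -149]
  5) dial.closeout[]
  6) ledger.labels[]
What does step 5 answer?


I invoke dial.stepdays with n='-190', giving 1709-06-01.
I run ledger.knows with k='tropla_uk', — result: yes.
Next I call dial.weekday(), and get Saturday.
Using ledger.lodge with k='smesik', v='-149', giving cu.
Now I run dial.closeout, yielding 1709-06-30.
I use ledger.labels(), and observe [lunadru, smesik, tropla_uk].

Answer: 1709-06-30


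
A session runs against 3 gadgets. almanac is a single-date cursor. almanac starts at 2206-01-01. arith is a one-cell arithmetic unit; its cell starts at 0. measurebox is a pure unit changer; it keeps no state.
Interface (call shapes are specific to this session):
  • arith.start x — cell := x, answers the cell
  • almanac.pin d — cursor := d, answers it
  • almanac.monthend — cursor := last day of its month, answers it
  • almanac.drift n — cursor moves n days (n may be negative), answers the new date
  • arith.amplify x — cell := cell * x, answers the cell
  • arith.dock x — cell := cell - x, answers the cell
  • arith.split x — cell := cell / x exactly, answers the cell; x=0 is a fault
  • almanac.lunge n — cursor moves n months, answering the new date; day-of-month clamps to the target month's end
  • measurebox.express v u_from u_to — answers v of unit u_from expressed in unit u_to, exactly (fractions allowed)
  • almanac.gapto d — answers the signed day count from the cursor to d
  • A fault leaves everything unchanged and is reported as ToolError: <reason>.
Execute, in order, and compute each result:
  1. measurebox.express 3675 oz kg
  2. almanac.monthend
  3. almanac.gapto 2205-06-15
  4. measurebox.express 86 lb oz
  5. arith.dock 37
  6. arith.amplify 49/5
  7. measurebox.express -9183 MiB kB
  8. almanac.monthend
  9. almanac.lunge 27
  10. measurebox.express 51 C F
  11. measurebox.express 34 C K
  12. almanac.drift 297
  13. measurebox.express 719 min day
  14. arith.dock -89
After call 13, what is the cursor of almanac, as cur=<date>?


Do: express[v→3675; u_from→oz; u_to→kg]
See: 6667807839/64000000
Do: monthend[]
See: 2206-01-31
Do: gapto[d→2205-06-15]
See: -230
Do: express[v→86; u_from→lb; u_to→oz]
See: 1376
Do: dock[x→37]
See: -37
Do: amplify[x→49/5]
See: -1813/5
Do: express[v→-9183; u_from→MiB; u_to→kB]
See: -1203634176/125
Do: monthend[]
See: 2206-01-31
Do: lunge[n→27]
See: 2208-04-30
Do: express[v→51; u_from→C; u_to→F]
See: 619/5
Do: express[v→34; u_from→C; u_to→K]
See: 6143/20
Do: drift[n→297]
See: 2209-02-21
Do: express[v→719; u_from→min; u_to→day]
See: 719/1440
Do: dock[x→-89]
See: -1368/5

Answer: cur=2209-02-21


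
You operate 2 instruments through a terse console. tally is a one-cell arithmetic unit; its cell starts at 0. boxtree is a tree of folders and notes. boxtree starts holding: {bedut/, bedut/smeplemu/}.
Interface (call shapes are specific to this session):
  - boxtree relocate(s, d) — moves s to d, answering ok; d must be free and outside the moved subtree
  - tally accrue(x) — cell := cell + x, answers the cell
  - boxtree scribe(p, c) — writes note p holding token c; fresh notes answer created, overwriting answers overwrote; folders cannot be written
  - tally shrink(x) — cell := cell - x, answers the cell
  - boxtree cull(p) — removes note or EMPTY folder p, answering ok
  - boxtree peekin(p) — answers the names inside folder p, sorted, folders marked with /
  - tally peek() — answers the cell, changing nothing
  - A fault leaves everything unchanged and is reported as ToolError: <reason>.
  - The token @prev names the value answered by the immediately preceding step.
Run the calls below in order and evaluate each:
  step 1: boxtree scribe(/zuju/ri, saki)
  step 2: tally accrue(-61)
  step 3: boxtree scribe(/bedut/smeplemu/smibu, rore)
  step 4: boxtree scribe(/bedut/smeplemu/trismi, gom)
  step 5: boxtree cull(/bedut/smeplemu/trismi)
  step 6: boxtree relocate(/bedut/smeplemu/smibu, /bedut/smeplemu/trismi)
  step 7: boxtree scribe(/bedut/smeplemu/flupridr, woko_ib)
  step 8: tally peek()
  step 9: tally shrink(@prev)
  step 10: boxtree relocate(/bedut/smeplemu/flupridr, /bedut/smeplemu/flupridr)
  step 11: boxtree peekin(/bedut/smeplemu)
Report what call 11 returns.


>> boxtree scribe(p→/zuju/ri, c→saki)
<< ToolError: no parent
>> tally accrue(x→-61)
<< -61
>> boxtree scribe(p→/bedut/smeplemu/smibu, c→rore)
<< created
>> boxtree scribe(p→/bedut/smeplemu/trismi, c→gom)
<< created
>> boxtree cull(p→/bedut/smeplemu/trismi)
<< ok
>> boxtree relocate(s→/bedut/smeplemu/smibu, d→/bedut/smeplemu/trismi)
<< ok
>> boxtree scribe(p→/bedut/smeplemu/flupridr, c→woko_ib)
<< created
>> tally peek()
<< -61
>> tally shrink(x→@prev)
<< 0
>> boxtree relocate(s→/bedut/smeplemu/flupridr, d→/bedut/smeplemu/flupridr)
<< ToolError: exists
>> boxtree peekin(p→/bedut/smeplemu)
<< [flupridr, trismi]

Answer: [flupridr, trismi]


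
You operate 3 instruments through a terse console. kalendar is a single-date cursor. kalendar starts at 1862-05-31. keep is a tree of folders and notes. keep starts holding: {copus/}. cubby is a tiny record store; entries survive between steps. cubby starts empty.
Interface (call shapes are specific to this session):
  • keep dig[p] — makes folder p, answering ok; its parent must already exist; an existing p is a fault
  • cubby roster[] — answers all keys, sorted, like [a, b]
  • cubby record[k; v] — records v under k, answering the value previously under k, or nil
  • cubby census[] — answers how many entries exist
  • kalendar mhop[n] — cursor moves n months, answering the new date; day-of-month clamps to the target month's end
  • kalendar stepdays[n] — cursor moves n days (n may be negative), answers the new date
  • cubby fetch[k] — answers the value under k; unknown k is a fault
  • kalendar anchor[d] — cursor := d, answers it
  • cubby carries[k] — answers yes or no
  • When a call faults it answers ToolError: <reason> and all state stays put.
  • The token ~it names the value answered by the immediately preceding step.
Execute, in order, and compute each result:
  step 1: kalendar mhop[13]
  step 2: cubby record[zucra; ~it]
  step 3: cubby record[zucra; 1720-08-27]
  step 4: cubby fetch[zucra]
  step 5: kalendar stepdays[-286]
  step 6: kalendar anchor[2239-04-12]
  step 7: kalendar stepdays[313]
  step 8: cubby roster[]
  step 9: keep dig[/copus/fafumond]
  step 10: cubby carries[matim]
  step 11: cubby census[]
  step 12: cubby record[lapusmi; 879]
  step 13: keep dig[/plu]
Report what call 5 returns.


> kalendar mhop 13
= 1863-06-30
> cubby record zucra ~it
= nil
> cubby record zucra 1720-08-27
= 1863-06-30
> cubby fetch zucra
= 1720-08-27
> kalendar stepdays -286
= 1862-09-17
> kalendar anchor 2239-04-12
= 2239-04-12
> kalendar stepdays 313
= 2240-02-19
> cubby roster
= [zucra]
> keep dig /copus/fafumond
= ok
> cubby carries matim
= no
> cubby census
= 1
> cubby record lapusmi 879
= nil
> keep dig /plu
= ok

Answer: 1862-09-17


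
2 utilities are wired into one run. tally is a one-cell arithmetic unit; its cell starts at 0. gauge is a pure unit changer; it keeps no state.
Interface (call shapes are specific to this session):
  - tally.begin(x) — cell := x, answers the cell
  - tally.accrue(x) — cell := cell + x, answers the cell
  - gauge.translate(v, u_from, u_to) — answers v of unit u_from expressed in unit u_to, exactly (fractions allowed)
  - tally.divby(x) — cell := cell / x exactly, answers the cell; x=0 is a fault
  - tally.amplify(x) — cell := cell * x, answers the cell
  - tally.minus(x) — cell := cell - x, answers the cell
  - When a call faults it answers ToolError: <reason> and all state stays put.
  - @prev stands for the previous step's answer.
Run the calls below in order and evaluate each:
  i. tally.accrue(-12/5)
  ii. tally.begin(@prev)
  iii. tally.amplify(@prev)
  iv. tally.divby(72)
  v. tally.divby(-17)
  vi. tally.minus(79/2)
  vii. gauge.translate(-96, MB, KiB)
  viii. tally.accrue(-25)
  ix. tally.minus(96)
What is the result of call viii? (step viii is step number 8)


-- accrue(x: -12/5) : -12/5
-- begin(x: @prev) : -12/5
-- amplify(x: @prev) : 144/25
-- divby(x: 72) : 2/25
-- divby(x: -17) : -2/425
-- minus(x: 79/2) : -33579/850
-- translate(v: -96, u_from: MB, u_to: KiB) : -93750
-- accrue(x: -25) : -54829/850
-- minus(x: 96) : -136429/850

Answer: -54829/850


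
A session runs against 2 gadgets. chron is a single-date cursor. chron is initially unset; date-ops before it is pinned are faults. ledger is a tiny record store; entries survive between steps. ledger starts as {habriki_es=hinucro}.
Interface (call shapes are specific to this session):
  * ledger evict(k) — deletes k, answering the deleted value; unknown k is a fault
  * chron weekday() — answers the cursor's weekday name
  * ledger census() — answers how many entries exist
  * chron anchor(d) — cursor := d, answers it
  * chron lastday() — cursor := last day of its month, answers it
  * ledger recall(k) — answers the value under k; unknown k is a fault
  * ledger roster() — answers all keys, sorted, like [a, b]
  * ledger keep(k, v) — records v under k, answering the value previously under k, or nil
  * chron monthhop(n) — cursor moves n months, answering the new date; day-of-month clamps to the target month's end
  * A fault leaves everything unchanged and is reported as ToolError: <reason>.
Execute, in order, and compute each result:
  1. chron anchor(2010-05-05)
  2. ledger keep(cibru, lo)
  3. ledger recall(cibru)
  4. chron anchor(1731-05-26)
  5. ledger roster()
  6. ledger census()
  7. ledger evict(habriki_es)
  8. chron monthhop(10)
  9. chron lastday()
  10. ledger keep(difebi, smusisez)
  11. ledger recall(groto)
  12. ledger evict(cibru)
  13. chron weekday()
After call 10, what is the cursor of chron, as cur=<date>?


Answer: cur=1732-03-31

Derivation:
==> chron anchor(d='2010-05-05')
<== 2010-05-05
==> ledger keep(k='cibru', v='lo')
<== nil
==> ledger recall(k='cibru')
<== lo
==> chron anchor(d='1731-05-26')
<== 1731-05-26
==> ledger roster()
<== [cibru, habriki_es]
==> ledger census()
<== 2
==> ledger evict(k='habriki_es')
<== hinucro
==> chron monthhop(n='10')
<== 1732-03-26
==> chron lastday()
<== 1732-03-31
==> ledger keep(k='difebi', v='smusisez')
<== nil
==> ledger recall(k='groto')
<== ToolError: no such key groto
==> ledger evict(k='cibru')
<== lo
==> chron weekday()
<== Monday


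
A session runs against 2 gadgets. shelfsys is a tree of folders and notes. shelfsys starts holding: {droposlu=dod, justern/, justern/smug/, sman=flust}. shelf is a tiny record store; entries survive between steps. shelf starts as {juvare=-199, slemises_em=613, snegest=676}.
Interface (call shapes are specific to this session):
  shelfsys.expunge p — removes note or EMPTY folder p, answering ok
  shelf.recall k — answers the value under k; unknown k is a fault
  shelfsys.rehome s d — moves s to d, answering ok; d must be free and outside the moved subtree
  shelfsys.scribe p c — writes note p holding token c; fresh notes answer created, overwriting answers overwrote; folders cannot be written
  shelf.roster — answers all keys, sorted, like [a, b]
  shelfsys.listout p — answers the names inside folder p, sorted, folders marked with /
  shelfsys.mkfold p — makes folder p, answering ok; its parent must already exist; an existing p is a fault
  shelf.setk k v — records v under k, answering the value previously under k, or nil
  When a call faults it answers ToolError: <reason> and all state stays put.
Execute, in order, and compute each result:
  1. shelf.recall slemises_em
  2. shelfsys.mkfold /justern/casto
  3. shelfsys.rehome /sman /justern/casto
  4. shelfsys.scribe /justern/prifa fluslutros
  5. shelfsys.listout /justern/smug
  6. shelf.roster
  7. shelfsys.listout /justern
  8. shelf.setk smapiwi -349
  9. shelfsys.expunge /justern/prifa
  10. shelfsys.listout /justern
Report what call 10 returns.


Answer: [casto/, smug/]

Derivation:
I call shelf.recall using k=slemises_em: 613.
I use shelfsys.mkfold using p=/justern/casto, and get ok.
I use shelfsys.rehome using s=/sman, d=/justern/casto: ToolError: exists.
I call shelfsys.scribe using p=/justern/prifa, c=fluslutros, yielding created.
I call shelfsys.listout using p=/justern/smug, → [].
Now I run shelf.roster(): [juvare, slemises_em, snegest].
I invoke shelfsys.listout using p=/justern, → [casto/, prifa, smug/].
I run shelf.setk using k=smapiwi, v=-349: nil.
I use shelfsys.expunge using p=/justern/prifa, yielding ok.
Calling shelfsys.listout using p=/justern, and observe [casto/, smug/].
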